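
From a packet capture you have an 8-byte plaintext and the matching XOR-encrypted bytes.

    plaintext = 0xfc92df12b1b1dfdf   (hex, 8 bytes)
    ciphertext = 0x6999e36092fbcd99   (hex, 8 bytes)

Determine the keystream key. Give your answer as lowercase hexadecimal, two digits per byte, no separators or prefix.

Since ciphertext = plaintext ⊕ key, XORing both sides with plaintext gives key = plaintext ⊕ ciphertext.
252 ⊕ 105 = 149
146 ⊕ 153 =  11
223 ⊕ 227 =  60
 18 ⊕  96 = 114
177 ⊕ 146 =  35
177 ⊕ 251 =  74
223 ⊕ 205 =  18
223 ⊕ 153 =  70

950b3c72234a1246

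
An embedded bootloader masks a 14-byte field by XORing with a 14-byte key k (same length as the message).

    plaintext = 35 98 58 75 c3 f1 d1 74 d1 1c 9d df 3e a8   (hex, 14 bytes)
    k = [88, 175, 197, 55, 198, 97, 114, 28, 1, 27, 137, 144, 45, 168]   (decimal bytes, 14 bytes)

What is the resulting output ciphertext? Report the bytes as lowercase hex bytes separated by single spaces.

6d 37 9d 42 05 90 a3 68 d0 07 14 4f 13 00

XOR is its own inverse, so applying the key byte-wise gives the result directly.
35 ^ 58 = 6d
98 ^ af = 37
58 ^ c5 = 9d
75 ^ 37 = 42
c3 ^ c6 = 05
f1 ^ 61 = 90
d1 ^ 72 = a3
74 ^ 1c = 68
d1 ^ 01 = d0
1c ^ 1b = 07
9d ^ 89 = 14
df ^ 90 = 4f
3e ^ 2d = 13
a8 ^ a8 = 00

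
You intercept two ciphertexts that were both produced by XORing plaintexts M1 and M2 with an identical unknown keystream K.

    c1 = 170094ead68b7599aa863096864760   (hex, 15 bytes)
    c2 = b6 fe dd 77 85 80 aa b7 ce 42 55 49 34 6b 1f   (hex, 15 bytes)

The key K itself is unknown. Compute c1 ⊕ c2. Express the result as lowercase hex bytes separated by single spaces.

c1 ⊕ c2 = (M1 ⊕ K) ⊕ (M2 ⊕ K) = M1 ⊕ M2 — the shared key cancels under XOR.
17 xor b6 = a1
00 xor fe = fe
94 xor dd = 49
ea xor 77 = 9d
d6 xor 85 = 53
8b xor 80 = 0b
75 xor aa = df
99 xor b7 = 2e
aa xor ce = 64
86 xor 42 = c4
30 xor 55 = 65
96 xor 49 = df
86 xor 34 = b2
47 xor 6b = 2c
60 xor 1f = 7f

a1 fe 49 9d 53 0b df 2e 64 c4 65 df b2 2c 7f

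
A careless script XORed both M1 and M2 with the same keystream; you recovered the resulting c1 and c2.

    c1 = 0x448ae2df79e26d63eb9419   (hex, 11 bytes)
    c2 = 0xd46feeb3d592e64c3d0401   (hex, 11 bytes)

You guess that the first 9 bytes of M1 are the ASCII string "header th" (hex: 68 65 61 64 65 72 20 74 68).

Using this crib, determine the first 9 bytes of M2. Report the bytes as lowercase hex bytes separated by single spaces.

f8 80 6d 08 c9 02 ab 5b be

First, c1 ⊕ c2 = (M1 ⊕ K) ⊕ (M2 ⊕ K) = M1 ⊕ M2, so the key drops out. Then M2 = (M1 ⊕ M2) ⊕ M1 over the first 9 bytes.
byte 0: (44 XOR d4) XOR 68 = 90 XOR 68 = f8
byte 1: (8a XOR 6f) XOR 65 = e5 XOR 65 = 80
byte 2: (e2 XOR ee) XOR 61 = 0c XOR 61 = 6d
byte 3: (df XOR b3) XOR 64 = 6c XOR 64 = 08
byte 4: (79 XOR d5) XOR 65 = ac XOR 65 = c9
byte 5: (e2 XOR 92) XOR 72 = 70 XOR 72 = 02
byte 6: (6d XOR e6) XOR 20 = 8b XOR 20 = ab
byte 7: (63 XOR 4c) XOR 74 = 2f XOR 74 = 5b
byte 8: (eb XOR 3d) XOR 68 = d6 XOR 68 = be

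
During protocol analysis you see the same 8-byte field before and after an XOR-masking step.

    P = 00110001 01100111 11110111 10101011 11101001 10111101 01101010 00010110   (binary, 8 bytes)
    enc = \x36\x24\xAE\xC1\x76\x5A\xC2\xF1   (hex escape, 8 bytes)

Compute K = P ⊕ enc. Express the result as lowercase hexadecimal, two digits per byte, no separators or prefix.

0743596a9fe7a8e7

Since enc = P ⊕ K, XORing both sides with P gives K = P ⊕ enc.
31 ^ 36 = 07
67 ^ 24 = 43
f7 ^ ae = 59
ab ^ c1 = 6a
e9 ^ 76 = 9f
bd ^ 5a = e7
6a ^ c2 = a8
16 ^ f1 = e7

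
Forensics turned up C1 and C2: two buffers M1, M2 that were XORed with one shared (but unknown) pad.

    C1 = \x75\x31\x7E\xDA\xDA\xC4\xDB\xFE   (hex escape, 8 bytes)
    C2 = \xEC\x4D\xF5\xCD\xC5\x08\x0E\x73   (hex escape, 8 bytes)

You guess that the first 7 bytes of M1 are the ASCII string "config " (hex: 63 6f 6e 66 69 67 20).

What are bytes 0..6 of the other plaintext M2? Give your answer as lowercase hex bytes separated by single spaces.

First, C1 ⊕ C2 = (M1 ⊕ K) ⊕ (M2 ⊕ K) = M1 ⊕ M2, so the key drops out. Then M2 = (M1 ⊕ M2) ⊕ M1 over the first 7 bytes.
byte 0: (75 XOR ec) XOR 63 = 99 XOR 63 = fa
byte 1: (31 XOR 4d) XOR 6f = 7c XOR 6f = 13
byte 2: (7e XOR f5) XOR 6e = 8b XOR 6e = e5
byte 3: (da XOR cd) XOR 66 = 17 XOR 66 = 71
byte 4: (da XOR c5) XOR 69 = 1f XOR 69 = 76
byte 5: (c4 XOR 08) XOR 67 = cc XOR 67 = ab
byte 6: (db XOR 0e) XOR 20 = d5 XOR 20 = f5

fa 13 e5 71 76 ab f5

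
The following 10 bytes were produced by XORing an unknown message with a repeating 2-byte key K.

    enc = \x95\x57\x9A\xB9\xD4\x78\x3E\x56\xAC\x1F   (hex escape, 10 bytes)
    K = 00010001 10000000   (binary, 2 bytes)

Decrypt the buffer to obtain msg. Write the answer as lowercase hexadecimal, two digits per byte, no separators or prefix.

The 2-byte key repeats, so the effective keystream is 11 80 11 80 11 80 11 80 11 80.
byte 0: 95 XOR 11 = 84
byte 1: 57 XOR 80 = d7
byte 2: 9a XOR 11 = 8b
byte 3: b9 XOR 80 = 39
byte 4: d4 XOR 11 = c5
byte 5: 78 XOR 80 = f8
byte 6: 3e XOR 11 = 2f
byte 7: 56 XOR 80 = d6
byte 8: ac XOR 11 = bd
byte 9: 1f XOR 80 = 9f

84d78b39c5f82fd6bd9f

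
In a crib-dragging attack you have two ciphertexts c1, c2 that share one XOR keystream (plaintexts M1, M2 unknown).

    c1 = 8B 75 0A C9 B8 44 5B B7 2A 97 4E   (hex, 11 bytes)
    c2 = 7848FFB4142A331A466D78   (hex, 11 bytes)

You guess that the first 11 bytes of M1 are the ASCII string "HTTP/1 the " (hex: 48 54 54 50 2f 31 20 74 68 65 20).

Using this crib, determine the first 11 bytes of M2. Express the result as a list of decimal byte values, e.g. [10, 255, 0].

First, c1 ⊕ c2 = (M1 ⊕ K) ⊕ (M2 ⊕ K) = M1 ⊕ M2, so the key drops out. Then M2 = (M1 ⊕ M2) ⊕ M1 over the first 11 bytes.
byte 0: (8b ^ 78) ^ 48 = f3 ^ 48 = bb
byte 1: (75 ^ 48) ^ 54 = 3d ^ 54 = 69
byte 2: (0a ^ ff) ^ 54 = f5 ^ 54 = a1
byte 3: (c9 ^ b4) ^ 50 = 7d ^ 50 = 2d
byte 4: (b8 ^ 14) ^ 2f = ac ^ 2f = 83
byte 5: (44 ^ 2a) ^ 31 = 6e ^ 31 = 5f
byte 6: (5b ^ 33) ^ 20 = 68 ^ 20 = 48
byte 7: (b7 ^ 1a) ^ 74 = ad ^ 74 = d9
byte 8: (2a ^ 46) ^ 68 = 6c ^ 68 = 04
byte 9: (97 ^ 6d) ^ 65 = fa ^ 65 = 9f
byte 10: (4e ^ 78) ^ 20 = 36 ^ 20 = 16

[187, 105, 161, 45, 131, 95, 72, 217, 4, 159, 22]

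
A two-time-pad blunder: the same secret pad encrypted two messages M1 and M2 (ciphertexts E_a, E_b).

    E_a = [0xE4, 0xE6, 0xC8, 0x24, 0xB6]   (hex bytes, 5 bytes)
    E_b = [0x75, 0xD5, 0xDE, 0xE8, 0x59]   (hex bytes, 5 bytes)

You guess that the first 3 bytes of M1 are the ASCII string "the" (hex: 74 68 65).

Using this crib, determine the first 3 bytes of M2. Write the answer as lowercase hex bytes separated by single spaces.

First, E_a ⊕ E_b = (M1 ⊕ K) ⊕ (M2 ⊕ K) = M1 ⊕ M2, so the key drops out. Then M2 = (M1 ⊕ M2) ⊕ M1 over the first 3 bytes.
byte 0: (e4 ^ 75) ^ 74 = 91 ^ 74 = e5
byte 1: (e6 ^ d5) ^ 68 = 33 ^ 68 = 5b
byte 2: (c8 ^ de) ^ 65 = 16 ^ 65 = 73

e5 5b 73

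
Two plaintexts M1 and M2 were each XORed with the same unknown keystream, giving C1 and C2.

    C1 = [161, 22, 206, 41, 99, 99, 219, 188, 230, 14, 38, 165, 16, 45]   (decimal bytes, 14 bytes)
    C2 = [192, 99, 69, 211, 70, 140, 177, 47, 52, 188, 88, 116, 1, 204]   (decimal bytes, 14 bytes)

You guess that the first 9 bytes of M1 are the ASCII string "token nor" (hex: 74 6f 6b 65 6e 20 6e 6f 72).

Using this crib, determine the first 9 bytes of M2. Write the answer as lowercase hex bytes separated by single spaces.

First, C1 ⊕ C2 = (M1 ⊕ K) ⊕ (M2 ⊕ K) = M1 ⊕ M2, so the key drops out. Then M2 = (M1 ⊕ M2) ⊕ M1 over the first 9 bytes.
byte 0: (a1 ⊕ c0) ⊕ 74 = 61 ⊕ 74 = 15
byte 1: (16 ⊕ 63) ⊕ 6f = 75 ⊕ 6f = 1a
byte 2: (ce ⊕ 45) ⊕ 6b = 8b ⊕ 6b = e0
byte 3: (29 ⊕ d3) ⊕ 65 = fa ⊕ 65 = 9f
byte 4: (63 ⊕ 46) ⊕ 6e = 25 ⊕ 6e = 4b
byte 5: (63 ⊕ 8c) ⊕ 20 = ef ⊕ 20 = cf
byte 6: (db ⊕ b1) ⊕ 6e = 6a ⊕ 6e = 04
byte 7: (bc ⊕ 2f) ⊕ 6f = 93 ⊕ 6f = fc
byte 8: (e6 ⊕ 34) ⊕ 72 = d2 ⊕ 72 = a0

15 1a e0 9f 4b cf 04 fc a0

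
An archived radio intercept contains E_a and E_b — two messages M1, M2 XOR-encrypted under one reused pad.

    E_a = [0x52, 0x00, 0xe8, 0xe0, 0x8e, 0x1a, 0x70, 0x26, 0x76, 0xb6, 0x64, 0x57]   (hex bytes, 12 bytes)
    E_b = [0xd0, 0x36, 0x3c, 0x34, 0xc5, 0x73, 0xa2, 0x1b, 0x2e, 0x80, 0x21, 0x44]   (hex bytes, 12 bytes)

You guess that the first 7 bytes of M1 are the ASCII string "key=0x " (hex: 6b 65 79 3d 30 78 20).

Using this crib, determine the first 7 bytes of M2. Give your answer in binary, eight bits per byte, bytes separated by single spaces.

First, E_a ⊕ E_b = (M1 ⊕ K) ⊕ (M2 ⊕ K) = M1 ⊕ M2, so the key drops out. Then M2 = (M1 ⊕ M2) ⊕ M1 over the first 7 bytes.
byte 0: (52 xor d0) xor 6b = 82 xor 6b = e9
byte 1: (00 xor 36) xor 65 = 36 xor 65 = 53
byte 2: (e8 xor 3c) xor 79 = d4 xor 79 = ad
byte 3: (e0 xor 34) xor 3d = d4 xor 3d = e9
byte 4: (8e xor c5) xor 30 = 4b xor 30 = 7b
byte 5: (1a xor 73) xor 78 = 69 xor 78 = 11
byte 6: (70 xor a2) xor 20 = d2 xor 20 = f2

11101001 01010011 10101101 11101001 01111011 00010001 11110010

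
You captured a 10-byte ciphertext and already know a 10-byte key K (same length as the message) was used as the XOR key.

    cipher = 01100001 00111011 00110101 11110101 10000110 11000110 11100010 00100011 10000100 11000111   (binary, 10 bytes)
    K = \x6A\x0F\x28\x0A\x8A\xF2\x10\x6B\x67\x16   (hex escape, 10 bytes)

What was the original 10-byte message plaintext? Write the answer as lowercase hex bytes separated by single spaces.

0b 34 1d ff 0c 34 f2 48 e3 d1

byte 0: 61 XOR 6a = 0b
byte 1: 3b XOR 0f = 34
byte 2: 35 XOR 28 = 1d
byte 3: f5 XOR 0a = ff
byte 4: 86 XOR 8a = 0c
byte 5: c6 XOR f2 = 34
byte 6: e2 XOR 10 = f2
byte 7: 23 XOR 6b = 48
byte 8: 84 XOR 67 = e3
byte 9: c7 XOR 16 = d1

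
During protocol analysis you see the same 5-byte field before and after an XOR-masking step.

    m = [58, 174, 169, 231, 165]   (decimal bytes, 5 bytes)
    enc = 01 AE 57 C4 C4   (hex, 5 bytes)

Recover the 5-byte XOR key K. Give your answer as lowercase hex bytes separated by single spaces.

Since enc = m ⊕ K, XORing both sides with m gives K = m ⊕ enc.
byte 0: 00111010 XOR 00000001 = 00111011
byte 1: 10101110 XOR 10101110 = 00000000
byte 2: 10101001 XOR 01010111 = 11111110
byte 3: 11100111 XOR 11000100 = 00100011
byte 4: 10100101 XOR 11000100 = 01100001

3b 00 fe 23 61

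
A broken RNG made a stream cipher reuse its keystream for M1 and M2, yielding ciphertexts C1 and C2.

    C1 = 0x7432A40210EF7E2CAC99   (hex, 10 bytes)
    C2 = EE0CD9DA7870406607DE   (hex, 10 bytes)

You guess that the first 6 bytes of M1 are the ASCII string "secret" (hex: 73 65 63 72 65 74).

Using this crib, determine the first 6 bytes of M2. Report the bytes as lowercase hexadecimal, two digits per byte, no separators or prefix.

e95b1eaa0deb

First, C1 ⊕ C2 = (M1 ⊕ K) ⊕ (M2 ⊕ K) = M1 ⊕ M2, so the key drops out. Then M2 = (M1 ⊕ M2) ⊕ M1 over the first 6 bytes.
byte 0: (74 ⊕ ee) ⊕ 73 = 9a ⊕ 73 = e9
byte 1: (32 ⊕ 0c) ⊕ 65 = 3e ⊕ 65 = 5b
byte 2: (a4 ⊕ d9) ⊕ 63 = 7d ⊕ 63 = 1e
byte 3: (02 ⊕ da) ⊕ 72 = d8 ⊕ 72 = aa
byte 4: (10 ⊕ 78) ⊕ 65 = 68 ⊕ 65 = 0d
byte 5: (ef ⊕ 70) ⊕ 74 = 9f ⊕ 74 = eb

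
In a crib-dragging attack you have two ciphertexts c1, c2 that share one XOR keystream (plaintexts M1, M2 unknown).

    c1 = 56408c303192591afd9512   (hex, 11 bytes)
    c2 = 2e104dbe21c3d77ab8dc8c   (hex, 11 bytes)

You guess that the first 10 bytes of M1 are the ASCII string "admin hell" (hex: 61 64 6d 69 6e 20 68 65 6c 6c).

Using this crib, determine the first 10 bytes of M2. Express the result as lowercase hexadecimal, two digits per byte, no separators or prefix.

1934ace77e71e6052925

First, c1 ⊕ c2 = (M1 ⊕ K) ⊕ (M2 ⊕ K) = M1 ⊕ M2, so the key drops out. Then M2 = (M1 ⊕ M2) ⊕ M1 over the first 10 bytes.
byte 0: (56 ^ 2e) ^ 61 = 78 ^ 61 = 19
byte 1: (40 ^ 10) ^ 64 = 50 ^ 64 = 34
byte 2: (8c ^ 4d) ^ 6d = c1 ^ 6d = ac
byte 3: (30 ^ be) ^ 69 = 8e ^ 69 = e7
byte 4: (31 ^ 21) ^ 6e = 10 ^ 6e = 7e
byte 5: (92 ^ c3) ^ 20 = 51 ^ 20 = 71
byte 6: (59 ^ d7) ^ 68 = 8e ^ 68 = e6
byte 7: (1a ^ 7a) ^ 65 = 60 ^ 65 = 05
byte 8: (fd ^ b8) ^ 6c = 45 ^ 6c = 29
byte 9: (95 ^ dc) ^ 6c = 49 ^ 6c = 25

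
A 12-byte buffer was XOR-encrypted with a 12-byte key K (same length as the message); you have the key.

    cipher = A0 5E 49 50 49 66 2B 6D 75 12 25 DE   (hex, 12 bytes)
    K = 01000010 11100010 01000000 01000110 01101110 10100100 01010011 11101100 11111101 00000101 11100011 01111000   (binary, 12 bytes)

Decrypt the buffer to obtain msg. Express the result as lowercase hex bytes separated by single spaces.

a0 xor 42 = e2
5e xor e2 = bc
49 xor 40 = 09
50 xor 46 = 16
49 xor 6e = 27
66 xor a4 = c2
2b xor 53 = 78
6d xor ec = 81
75 xor fd = 88
12 xor 05 = 17
25 xor e3 = c6
de xor 78 = a6

e2 bc 09 16 27 c2 78 81 88 17 c6 a6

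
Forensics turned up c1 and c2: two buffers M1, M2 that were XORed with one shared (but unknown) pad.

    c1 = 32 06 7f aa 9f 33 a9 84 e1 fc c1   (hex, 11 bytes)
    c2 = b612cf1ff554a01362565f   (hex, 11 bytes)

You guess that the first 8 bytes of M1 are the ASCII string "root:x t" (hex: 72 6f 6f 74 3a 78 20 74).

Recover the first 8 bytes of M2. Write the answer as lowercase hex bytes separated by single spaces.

First, c1 ⊕ c2 = (M1 ⊕ K) ⊕ (M2 ⊕ K) = M1 ⊕ M2, so the key drops out. Then M2 = (M1 ⊕ M2) ⊕ M1 over the first 8 bytes.
byte 0: (32 XOR b6) XOR 72 = 84 XOR 72 = f6
byte 1: (06 XOR 12) XOR 6f = 14 XOR 6f = 7b
byte 2: (7f XOR cf) XOR 6f = b0 XOR 6f = df
byte 3: (aa XOR 1f) XOR 74 = b5 XOR 74 = c1
byte 4: (9f XOR f5) XOR 3a = 6a XOR 3a = 50
byte 5: (33 XOR 54) XOR 78 = 67 XOR 78 = 1f
byte 6: (a9 XOR a0) XOR 20 = 09 XOR 20 = 29
byte 7: (84 XOR 13) XOR 74 = 97 XOR 74 = e3

f6 7b df c1 50 1f 29 e3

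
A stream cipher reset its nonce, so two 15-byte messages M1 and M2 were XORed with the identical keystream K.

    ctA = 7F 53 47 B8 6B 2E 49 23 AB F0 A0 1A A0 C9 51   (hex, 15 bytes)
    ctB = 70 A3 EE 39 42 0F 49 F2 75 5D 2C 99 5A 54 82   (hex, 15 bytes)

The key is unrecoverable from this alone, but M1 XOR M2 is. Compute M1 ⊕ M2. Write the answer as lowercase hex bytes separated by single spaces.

ctA ⊕ ctB = (M1 ⊕ K) ⊕ (M2 ⊕ K) = M1 ⊕ M2 — the shared key cancels under XOR.
7f ^ 70 = 0f
53 ^ a3 = f0
47 ^ ee = a9
b8 ^ 39 = 81
6b ^ 42 = 29
2e ^ 0f = 21
49 ^ 49 = 00
23 ^ f2 = d1
ab ^ 75 = de
f0 ^ 5d = ad
a0 ^ 2c = 8c
1a ^ 99 = 83
a0 ^ 5a = fa
c9 ^ 54 = 9d
51 ^ 82 = d3

0f f0 a9 81 29 21 00 d1 de ad 8c 83 fa 9d d3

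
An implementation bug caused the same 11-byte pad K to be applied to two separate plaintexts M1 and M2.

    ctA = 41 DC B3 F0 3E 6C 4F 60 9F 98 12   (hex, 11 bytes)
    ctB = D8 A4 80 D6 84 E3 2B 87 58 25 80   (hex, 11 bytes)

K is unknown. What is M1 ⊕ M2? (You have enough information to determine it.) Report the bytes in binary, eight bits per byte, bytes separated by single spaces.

10011001 01111000 00110011 00100110 10111010 10001111 01100100 11100111 11000111 10111101 10010010

ctA ⊕ ctB = (M1 ⊕ K) ⊕ (M2 ⊕ K) = M1 ⊕ M2 — the shared key cancels under XOR.
byte 0: 41 ⊕ d8 = 99
byte 1: dc ⊕ a4 = 78
byte 2: b3 ⊕ 80 = 33
byte 3: f0 ⊕ d6 = 26
byte 4: 3e ⊕ 84 = ba
byte 5: 6c ⊕ e3 = 8f
byte 6: 4f ⊕ 2b = 64
byte 7: 60 ⊕ 87 = e7
byte 8: 9f ⊕ 58 = c7
byte 9: 98 ⊕ 25 = bd
byte 10: 12 ⊕ 80 = 92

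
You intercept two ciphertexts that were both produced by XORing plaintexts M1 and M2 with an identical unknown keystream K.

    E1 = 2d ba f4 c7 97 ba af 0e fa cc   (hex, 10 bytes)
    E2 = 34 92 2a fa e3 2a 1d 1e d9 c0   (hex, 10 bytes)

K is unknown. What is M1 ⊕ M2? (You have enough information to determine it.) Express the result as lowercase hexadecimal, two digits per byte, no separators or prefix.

1928de3d7490b210230c

E1 ⊕ E2 = (M1 ⊕ K) ⊕ (M2 ⊕ K) = M1 ⊕ M2 — the shared key cancels under XOR.
 45 XOR  52 =  25
186 XOR 146 =  40
244 XOR  42 = 222
199 XOR 250 =  61
151 XOR 227 = 116
186 XOR  42 = 144
175 XOR  29 = 178
 14 XOR  30 =  16
250 XOR 217 =  35
204 XOR 192 =  12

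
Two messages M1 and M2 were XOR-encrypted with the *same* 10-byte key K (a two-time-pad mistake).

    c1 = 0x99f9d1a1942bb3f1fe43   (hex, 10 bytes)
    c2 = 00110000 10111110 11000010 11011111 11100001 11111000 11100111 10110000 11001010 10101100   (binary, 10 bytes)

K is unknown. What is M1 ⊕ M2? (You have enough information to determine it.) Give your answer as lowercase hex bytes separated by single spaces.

c1 ⊕ c2 = (M1 ⊕ K) ⊕ (M2 ⊕ K) = M1 ⊕ M2 — the shared key cancels under XOR.
99 xor 30 = a9
f9 xor be = 47
d1 xor c2 = 13
a1 xor df = 7e
94 xor e1 = 75
2b xor f8 = d3
b3 xor e7 = 54
f1 xor b0 = 41
fe xor ca = 34
43 xor ac = ef

a9 47 13 7e 75 d3 54 41 34 ef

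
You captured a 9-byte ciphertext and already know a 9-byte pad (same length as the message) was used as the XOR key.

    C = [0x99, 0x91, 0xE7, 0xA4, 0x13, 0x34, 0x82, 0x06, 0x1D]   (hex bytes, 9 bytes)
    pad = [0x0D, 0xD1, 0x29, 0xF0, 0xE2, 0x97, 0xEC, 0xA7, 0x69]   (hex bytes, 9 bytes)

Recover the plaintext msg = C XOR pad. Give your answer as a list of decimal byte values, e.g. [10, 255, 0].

[148, 64, 206, 84, 241, 163, 110, 161, 116]

XOR is its own inverse, so applying the key byte-wise gives the result directly.
99 ^ 0d = 94
91 ^ d1 = 40
e7 ^ 29 = ce
a4 ^ f0 = 54
13 ^ e2 = f1
34 ^ 97 = a3
82 ^ ec = 6e
06 ^ a7 = a1
1d ^ 69 = 74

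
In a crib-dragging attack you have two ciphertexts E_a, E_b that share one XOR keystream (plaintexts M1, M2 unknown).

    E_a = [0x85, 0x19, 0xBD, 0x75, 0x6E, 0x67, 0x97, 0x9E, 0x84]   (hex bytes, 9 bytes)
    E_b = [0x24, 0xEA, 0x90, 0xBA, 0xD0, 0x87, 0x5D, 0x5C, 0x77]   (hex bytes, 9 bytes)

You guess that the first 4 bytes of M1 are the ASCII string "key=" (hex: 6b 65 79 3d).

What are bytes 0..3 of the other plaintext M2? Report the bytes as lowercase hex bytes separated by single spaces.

ca 96 54 f2

First, E_a ⊕ E_b = (M1 ⊕ K) ⊕ (M2 ⊕ K) = M1 ⊕ M2, so the key drops out. Then M2 = (M1 ⊕ M2) ⊕ M1 over the first 4 bytes.
byte 0: (85 ⊕ 24) ⊕ 6b = a1 ⊕ 6b = ca
byte 1: (19 ⊕ ea) ⊕ 65 = f3 ⊕ 65 = 96
byte 2: (bd ⊕ 90) ⊕ 79 = 2d ⊕ 79 = 54
byte 3: (75 ⊕ ba) ⊕ 3d = cf ⊕ 3d = f2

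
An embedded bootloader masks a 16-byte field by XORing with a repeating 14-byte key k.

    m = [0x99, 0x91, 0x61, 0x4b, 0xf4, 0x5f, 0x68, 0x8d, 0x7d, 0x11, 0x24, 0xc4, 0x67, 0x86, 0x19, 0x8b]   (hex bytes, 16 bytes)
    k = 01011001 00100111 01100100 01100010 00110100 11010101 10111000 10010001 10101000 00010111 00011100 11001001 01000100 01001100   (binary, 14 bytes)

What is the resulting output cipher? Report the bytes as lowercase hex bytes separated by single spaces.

The 14-byte key repeats, so the effective keystream is 59 27 64 62 34 d5 b8 91 a8 17 1c c9 44 4c 59 27.
byte 0: 99 ^ 59 = c0
byte 1: 91 ^ 27 = b6
byte 2: 61 ^ 64 = 05
byte 3: 4b ^ 62 = 29
byte 4: f4 ^ 34 = c0
byte 5: 5f ^ d5 = 8a
byte 6: 68 ^ b8 = d0
byte 7: 8d ^ 91 = 1c
byte 8: 7d ^ a8 = d5
byte 9: 11 ^ 17 = 06
byte 10: 24 ^ 1c = 38
byte 11: c4 ^ c9 = 0d
byte 12: 67 ^ 44 = 23
byte 13: 86 ^ 4c = ca
byte 14: 19 ^ 59 = 40
byte 15: 8b ^ 27 = ac

c0 b6 05 29 c0 8a d0 1c d5 06 38 0d 23 ca 40 ac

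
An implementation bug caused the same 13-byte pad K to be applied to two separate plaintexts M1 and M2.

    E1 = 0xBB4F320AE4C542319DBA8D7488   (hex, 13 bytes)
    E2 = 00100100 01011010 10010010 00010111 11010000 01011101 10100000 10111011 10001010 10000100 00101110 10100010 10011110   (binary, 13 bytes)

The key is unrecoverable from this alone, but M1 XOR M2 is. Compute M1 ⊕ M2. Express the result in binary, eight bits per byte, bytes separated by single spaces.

E1 ⊕ E2 = (M1 ⊕ K) ⊕ (M2 ⊕ K) = M1 ⊕ M2 — the shared key cancels under XOR.
byte 0: bb XOR 24 = 9f
byte 1: 4f XOR 5a = 15
byte 2: 32 XOR 92 = a0
byte 3: 0a XOR 17 = 1d
byte 4: e4 XOR d0 = 34
byte 5: c5 XOR 5d = 98
byte 6: 42 XOR a0 = e2
byte 7: 31 XOR bb = 8a
byte 8: 9d XOR 8a = 17
byte 9: ba XOR 84 = 3e
byte 10: 8d XOR 2e = a3
byte 11: 74 XOR a2 = d6
byte 12: 88 XOR 9e = 16

10011111 00010101 10100000 00011101 00110100 10011000 11100010 10001010 00010111 00111110 10100011 11010110 00010110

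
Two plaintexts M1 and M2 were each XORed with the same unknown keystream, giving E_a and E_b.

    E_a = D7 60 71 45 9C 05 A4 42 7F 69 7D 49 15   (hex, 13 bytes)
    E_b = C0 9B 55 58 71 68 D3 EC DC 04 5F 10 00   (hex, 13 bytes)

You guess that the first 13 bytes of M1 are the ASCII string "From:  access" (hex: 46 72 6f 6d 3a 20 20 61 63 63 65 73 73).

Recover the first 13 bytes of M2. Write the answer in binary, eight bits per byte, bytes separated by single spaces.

01010001 10001001 01001011 01110000 11010111 01001101 01010111 11001111 11000000 00001110 01000111 00101010 01100110

First, E_a ⊕ E_b = (M1 ⊕ K) ⊕ (M2 ⊕ K) = M1 ⊕ M2, so the key drops out. Then M2 = (M1 ⊕ M2) ⊕ M1 over the first 13 bytes.
byte 0: (d7 XOR c0) XOR 46 = 17 XOR 46 = 51
byte 1: (60 XOR 9b) XOR 72 = fb XOR 72 = 89
byte 2: (71 XOR 55) XOR 6f = 24 XOR 6f = 4b
byte 3: (45 XOR 58) XOR 6d = 1d XOR 6d = 70
byte 4: (9c XOR 71) XOR 3a = ed XOR 3a = d7
byte 5: (05 XOR 68) XOR 20 = 6d XOR 20 = 4d
byte 6: (a4 XOR d3) XOR 20 = 77 XOR 20 = 57
byte 7: (42 XOR ec) XOR 61 = ae XOR 61 = cf
byte 8: (7f XOR dc) XOR 63 = a3 XOR 63 = c0
byte 9: (69 XOR 04) XOR 63 = 6d XOR 63 = 0e
byte 10: (7d XOR 5f) XOR 65 = 22 XOR 65 = 47
byte 11: (49 XOR 10) XOR 73 = 59 XOR 73 = 2a
byte 12: (15 XOR 00) XOR 73 = 15 XOR 73 = 66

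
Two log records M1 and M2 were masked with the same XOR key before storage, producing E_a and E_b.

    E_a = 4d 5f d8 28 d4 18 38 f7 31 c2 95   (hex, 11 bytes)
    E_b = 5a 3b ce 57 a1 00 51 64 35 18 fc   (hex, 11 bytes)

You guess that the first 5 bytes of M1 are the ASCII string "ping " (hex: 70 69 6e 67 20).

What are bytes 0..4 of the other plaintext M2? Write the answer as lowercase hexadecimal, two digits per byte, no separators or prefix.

670d781855

First, E_a ⊕ E_b = (M1 ⊕ K) ⊕ (M2 ⊕ K) = M1 ⊕ M2, so the key drops out. Then M2 = (M1 ⊕ M2) ⊕ M1 over the first 5 bytes.
byte 0: (4d xor 5a) xor 70 = 17 xor 70 = 67
byte 1: (5f xor 3b) xor 69 = 64 xor 69 = 0d
byte 2: (d8 xor ce) xor 6e = 16 xor 6e = 78
byte 3: (28 xor 57) xor 67 = 7f xor 67 = 18
byte 4: (d4 xor a1) xor 20 = 75 xor 20 = 55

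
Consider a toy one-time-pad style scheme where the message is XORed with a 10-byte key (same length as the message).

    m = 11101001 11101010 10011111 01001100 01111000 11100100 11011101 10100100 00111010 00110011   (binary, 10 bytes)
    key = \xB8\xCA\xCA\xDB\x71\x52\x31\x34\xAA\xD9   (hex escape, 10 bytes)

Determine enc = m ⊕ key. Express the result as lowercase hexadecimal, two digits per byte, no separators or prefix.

XOR is its own inverse, so applying the key byte-wise gives the result directly.
byte 0: e9 xor b8 = 51
byte 1: ea xor ca = 20
byte 2: 9f xor ca = 55
byte 3: 4c xor db = 97
byte 4: 78 xor 71 = 09
byte 5: e4 xor 52 = b6
byte 6: dd xor 31 = ec
byte 7: a4 xor 34 = 90
byte 8: 3a xor aa = 90
byte 9: 33 xor d9 = ea

5120559709b6ec9090ea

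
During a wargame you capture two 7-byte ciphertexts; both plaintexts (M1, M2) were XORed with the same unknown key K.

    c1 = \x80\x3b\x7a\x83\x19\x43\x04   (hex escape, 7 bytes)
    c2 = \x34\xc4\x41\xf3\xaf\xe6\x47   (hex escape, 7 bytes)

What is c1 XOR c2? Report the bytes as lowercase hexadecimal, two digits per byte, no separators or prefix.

c1 ⊕ c2 = (M1 ⊕ K) ⊕ (M2 ⊕ K) = M1 ⊕ M2 — the shared key cancels under XOR.
80 xor 34 = b4
3b xor c4 = ff
7a xor 41 = 3b
83 xor f3 = 70
19 xor af = b6
43 xor e6 = a5
04 xor 47 = 43

b4ff3b70b6a543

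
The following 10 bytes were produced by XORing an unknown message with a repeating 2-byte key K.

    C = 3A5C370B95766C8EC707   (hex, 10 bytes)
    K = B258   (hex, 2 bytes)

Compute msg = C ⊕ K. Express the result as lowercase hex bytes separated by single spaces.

88 04 85 53 27 2e de d6 75 5f

The 2-byte key repeats, so the effective keystream is b2 58 b2 58 b2 58 b2 58 b2 58.
byte 0:  58 ⊕ 178 = 136
byte 1:  92 ⊕  88 =   4
byte 2:  55 ⊕ 178 = 133
byte 3:  11 ⊕  88 =  83
byte 4: 149 ⊕ 178 =  39
byte 5: 118 ⊕  88 =  46
byte 6: 108 ⊕ 178 = 222
byte 7: 142 ⊕  88 = 214
byte 8: 199 ⊕ 178 = 117
byte 9:   7 ⊕  88 =  95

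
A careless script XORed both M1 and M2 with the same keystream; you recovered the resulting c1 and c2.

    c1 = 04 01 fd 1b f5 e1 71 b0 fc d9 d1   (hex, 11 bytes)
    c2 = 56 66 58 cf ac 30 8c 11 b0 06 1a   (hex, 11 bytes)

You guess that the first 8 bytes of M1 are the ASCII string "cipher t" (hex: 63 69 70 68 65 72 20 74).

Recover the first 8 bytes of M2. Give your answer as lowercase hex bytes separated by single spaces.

First, c1 ⊕ c2 = (M1 ⊕ K) ⊕ (M2 ⊕ K) = M1 ⊕ M2, so the key drops out. Then M2 = (M1 ⊕ M2) ⊕ M1 over the first 8 bytes.
byte 0: (04 ^ 56) ^ 63 = 52 ^ 63 = 31
byte 1: (01 ^ 66) ^ 69 = 67 ^ 69 = 0e
byte 2: (fd ^ 58) ^ 70 = a5 ^ 70 = d5
byte 3: (1b ^ cf) ^ 68 = d4 ^ 68 = bc
byte 4: (f5 ^ ac) ^ 65 = 59 ^ 65 = 3c
byte 5: (e1 ^ 30) ^ 72 = d1 ^ 72 = a3
byte 6: (71 ^ 8c) ^ 20 = fd ^ 20 = dd
byte 7: (b0 ^ 11) ^ 74 = a1 ^ 74 = d5

31 0e d5 bc 3c a3 dd d5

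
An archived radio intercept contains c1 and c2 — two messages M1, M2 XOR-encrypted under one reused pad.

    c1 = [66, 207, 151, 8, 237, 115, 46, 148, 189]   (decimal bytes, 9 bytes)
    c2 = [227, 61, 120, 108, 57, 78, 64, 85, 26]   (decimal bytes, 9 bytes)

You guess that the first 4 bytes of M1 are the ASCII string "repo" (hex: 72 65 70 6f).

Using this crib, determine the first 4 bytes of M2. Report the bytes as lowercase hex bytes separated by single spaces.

First, c1 ⊕ c2 = (M1 ⊕ K) ⊕ (M2 ⊕ K) = M1 ⊕ M2, so the key drops out. Then M2 = (M1 ⊕ M2) ⊕ M1 over the first 4 bytes.
byte 0: (42 ⊕ e3) ⊕ 72 = a1 ⊕ 72 = d3
byte 1: (cf ⊕ 3d) ⊕ 65 = f2 ⊕ 65 = 97
byte 2: (97 ⊕ 78) ⊕ 70 = ef ⊕ 70 = 9f
byte 3: (08 ⊕ 6c) ⊕ 6f = 64 ⊕ 6f = 0b

d3 97 9f 0b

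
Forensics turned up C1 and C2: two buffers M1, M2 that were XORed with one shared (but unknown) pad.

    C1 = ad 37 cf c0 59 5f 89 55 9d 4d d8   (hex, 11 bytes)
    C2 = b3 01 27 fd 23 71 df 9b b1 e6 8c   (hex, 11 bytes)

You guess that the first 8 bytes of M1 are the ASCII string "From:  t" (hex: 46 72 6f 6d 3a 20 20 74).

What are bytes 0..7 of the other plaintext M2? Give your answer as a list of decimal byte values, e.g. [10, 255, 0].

[88, 68, 135, 80, 64, 14, 118, 186]

First, C1 ⊕ C2 = (M1 ⊕ K) ⊕ (M2 ⊕ K) = M1 ⊕ M2, so the key drops out. Then M2 = (M1 ⊕ M2) ⊕ M1 over the first 8 bytes.
byte 0: (ad ⊕ b3) ⊕ 46 = 1e ⊕ 46 = 58
byte 1: (37 ⊕ 01) ⊕ 72 = 36 ⊕ 72 = 44
byte 2: (cf ⊕ 27) ⊕ 6f = e8 ⊕ 6f = 87
byte 3: (c0 ⊕ fd) ⊕ 6d = 3d ⊕ 6d = 50
byte 4: (59 ⊕ 23) ⊕ 3a = 7a ⊕ 3a = 40
byte 5: (5f ⊕ 71) ⊕ 20 = 2e ⊕ 20 = 0e
byte 6: (89 ⊕ df) ⊕ 20 = 56 ⊕ 20 = 76
byte 7: (55 ⊕ 9b) ⊕ 74 = ce ⊕ 74 = ba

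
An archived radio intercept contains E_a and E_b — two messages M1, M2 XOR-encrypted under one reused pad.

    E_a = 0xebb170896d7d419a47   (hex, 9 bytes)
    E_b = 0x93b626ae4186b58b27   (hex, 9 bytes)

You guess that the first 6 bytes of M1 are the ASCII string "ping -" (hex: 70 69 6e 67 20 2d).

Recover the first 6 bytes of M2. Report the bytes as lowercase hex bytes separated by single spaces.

08 6e 38 40 0c d6

First, E_a ⊕ E_b = (M1 ⊕ K) ⊕ (M2 ⊕ K) = M1 ⊕ M2, so the key drops out. Then M2 = (M1 ⊕ M2) ⊕ M1 over the first 6 bytes.
byte 0: (eb XOR 93) XOR 70 = 78 XOR 70 = 08
byte 1: (b1 XOR b6) XOR 69 = 07 XOR 69 = 6e
byte 2: (70 XOR 26) XOR 6e = 56 XOR 6e = 38
byte 3: (89 XOR ae) XOR 67 = 27 XOR 67 = 40
byte 4: (6d XOR 41) XOR 20 = 2c XOR 20 = 0c
byte 5: (7d XOR 86) XOR 2d = fb XOR 2d = d6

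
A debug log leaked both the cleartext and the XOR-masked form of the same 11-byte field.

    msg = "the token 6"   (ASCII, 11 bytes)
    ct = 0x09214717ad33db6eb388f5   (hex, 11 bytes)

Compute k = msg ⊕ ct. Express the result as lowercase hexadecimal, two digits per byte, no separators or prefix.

7d492237d95cb00bdda8c3

Since ct = msg ⊕ k, XORing both sides with msg gives k = msg ⊕ ct.
74 ⊕ 09 = 7d
68 ⊕ 21 = 49
65 ⊕ 47 = 22
20 ⊕ 17 = 37
74 ⊕ ad = d9
6f ⊕ 33 = 5c
6b ⊕ db = b0
65 ⊕ 6e = 0b
6e ⊕ b3 = dd
20 ⊕ 88 = a8
36 ⊕ f5 = c3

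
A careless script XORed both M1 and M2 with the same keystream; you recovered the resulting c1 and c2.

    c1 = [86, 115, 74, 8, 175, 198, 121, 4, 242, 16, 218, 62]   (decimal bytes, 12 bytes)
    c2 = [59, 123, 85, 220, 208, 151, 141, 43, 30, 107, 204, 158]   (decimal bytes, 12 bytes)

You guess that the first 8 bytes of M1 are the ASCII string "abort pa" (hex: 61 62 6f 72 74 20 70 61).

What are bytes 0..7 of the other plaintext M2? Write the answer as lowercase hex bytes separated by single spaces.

0c 6a 70 a6 0b 71 84 4e

First, c1 ⊕ c2 = (M1 ⊕ K) ⊕ (M2 ⊕ K) = M1 ⊕ M2, so the key drops out. Then M2 = (M1 ⊕ M2) ⊕ M1 over the first 8 bytes.
byte 0: (56 ⊕ 3b) ⊕ 61 = 6d ⊕ 61 = 0c
byte 1: (73 ⊕ 7b) ⊕ 62 = 08 ⊕ 62 = 6a
byte 2: (4a ⊕ 55) ⊕ 6f = 1f ⊕ 6f = 70
byte 3: (08 ⊕ dc) ⊕ 72 = d4 ⊕ 72 = a6
byte 4: (af ⊕ d0) ⊕ 74 = 7f ⊕ 74 = 0b
byte 5: (c6 ⊕ 97) ⊕ 20 = 51 ⊕ 20 = 71
byte 6: (79 ⊕ 8d) ⊕ 70 = f4 ⊕ 70 = 84
byte 7: (04 ⊕ 2b) ⊕ 61 = 2f ⊕ 61 = 4e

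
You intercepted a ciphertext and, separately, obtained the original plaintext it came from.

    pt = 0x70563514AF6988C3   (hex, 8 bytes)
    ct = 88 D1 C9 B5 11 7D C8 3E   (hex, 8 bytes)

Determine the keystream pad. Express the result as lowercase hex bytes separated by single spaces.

Since ct = pt ⊕ pad, XORing both sides with pt gives pad = pt ⊕ ct.
byte 0: 01110000 ⊕ 10001000 = 11111000
byte 1: 01010110 ⊕ 11010001 = 10000111
byte 2: 00110101 ⊕ 11001001 = 11111100
byte 3: 00010100 ⊕ 10110101 = 10100001
byte 4: 10101111 ⊕ 00010001 = 10111110
byte 5: 01101001 ⊕ 01111101 = 00010100
byte 6: 10001000 ⊕ 11001000 = 01000000
byte 7: 11000011 ⊕ 00111110 = 11111101

f8 87 fc a1 be 14 40 fd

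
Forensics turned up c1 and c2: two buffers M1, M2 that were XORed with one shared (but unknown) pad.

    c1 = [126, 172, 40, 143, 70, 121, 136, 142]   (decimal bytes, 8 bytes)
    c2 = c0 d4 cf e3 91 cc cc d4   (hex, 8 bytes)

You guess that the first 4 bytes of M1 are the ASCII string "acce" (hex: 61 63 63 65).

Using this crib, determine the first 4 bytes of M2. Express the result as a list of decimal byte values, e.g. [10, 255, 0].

[223, 27, 132, 9]

First, c1 ⊕ c2 = (M1 ⊕ K) ⊕ (M2 ⊕ K) = M1 ⊕ M2, so the key drops out. Then M2 = (M1 ⊕ M2) ⊕ M1 over the first 4 bytes.
byte 0: (7e ^ c0) ^ 61 = be ^ 61 = df
byte 1: (ac ^ d4) ^ 63 = 78 ^ 63 = 1b
byte 2: (28 ^ cf) ^ 63 = e7 ^ 63 = 84
byte 3: (8f ^ e3) ^ 65 = 6c ^ 65 = 09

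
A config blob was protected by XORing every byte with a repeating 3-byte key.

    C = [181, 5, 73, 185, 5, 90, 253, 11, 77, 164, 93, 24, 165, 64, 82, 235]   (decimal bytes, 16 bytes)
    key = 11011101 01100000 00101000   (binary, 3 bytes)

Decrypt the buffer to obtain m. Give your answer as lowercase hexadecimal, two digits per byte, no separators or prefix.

686561646572206b65793d3078207a36

The 3-byte key repeats, so the effective keystream is dd 60 28 dd 60 28 dd 60 28 dd 60 28 dd 60 28 dd.
byte 0: 10110101 xor 11011101 = 01101000
byte 1: 00000101 xor 01100000 = 01100101
byte 2: 01001001 xor 00101000 = 01100001
byte 3: 10111001 xor 11011101 = 01100100
byte 4: 00000101 xor 01100000 = 01100101
byte 5: 01011010 xor 00101000 = 01110010
byte 6: 11111101 xor 11011101 = 00100000
byte 7: 00001011 xor 01100000 = 01101011
byte 8: 01001101 xor 00101000 = 01100101
byte 9: 10100100 xor 11011101 = 01111001
byte 10: 01011101 xor 01100000 = 00111101
byte 11: 00011000 xor 00101000 = 00110000
byte 12: 10100101 xor 11011101 = 01111000
byte 13: 01000000 xor 01100000 = 00100000
byte 14: 01010010 xor 00101000 = 01111010
byte 15: 11101011 xor 11011101 = 00110110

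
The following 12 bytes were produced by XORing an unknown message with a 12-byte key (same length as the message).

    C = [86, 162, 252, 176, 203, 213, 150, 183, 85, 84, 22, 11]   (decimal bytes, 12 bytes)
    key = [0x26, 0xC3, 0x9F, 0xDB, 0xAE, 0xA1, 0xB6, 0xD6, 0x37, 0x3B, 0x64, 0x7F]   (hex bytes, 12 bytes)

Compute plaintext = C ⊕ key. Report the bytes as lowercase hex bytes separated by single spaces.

70 61 63 6b 65 74 20 61 62 6f 72 74

XOR is its own inverse, so applying the key byte-wise gives the result directly.
 86 xor  38 = 112
162 xor 195 =  97
252 xor 159 =  99
176 xor 219 = 107
203 xor 174 = 101
213 xor 161 = 116
150 xor 182 =  32
183 xor 214 =  97
 85 xor  55 =  98
 84 xor  59 = 111
 22 xor 100 = 114
 11 xor 127 = 116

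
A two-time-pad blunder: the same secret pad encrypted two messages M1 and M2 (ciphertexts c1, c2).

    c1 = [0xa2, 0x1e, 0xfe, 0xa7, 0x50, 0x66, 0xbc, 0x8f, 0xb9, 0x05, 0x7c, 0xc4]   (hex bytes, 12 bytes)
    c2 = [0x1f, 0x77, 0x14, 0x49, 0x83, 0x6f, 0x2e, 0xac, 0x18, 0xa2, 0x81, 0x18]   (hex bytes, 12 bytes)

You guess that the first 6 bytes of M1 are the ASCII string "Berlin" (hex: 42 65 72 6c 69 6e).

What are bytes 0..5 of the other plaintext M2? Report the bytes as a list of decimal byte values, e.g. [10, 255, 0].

[255, 12, 152, 130, 186, 103]

First, c1 ⊕ c2 = (M1 ⊕ K) ⊕ (M2 ⊕ K) = M1 ⊕ M2, so the key drops out. Then M2 = (M1 ⊕ M2) ⊕ M1 over the first 6 bytes.
byte 0: (a2 ⊕ 1f) ⊕ 42 = bd ⊕ 42 = ff
byte 1: (1e ⊕ 77) ⊕ 65 = 69 ⊕ 65 = 0c
byte 2: (fe ⊕ 14) ⊕ 72 = ea ⊕ 72 = 98
byte 3: (a7 ⊕ 49) ⊕ 6c = ee ⊕ 6c = 82
byte 4: (50 ⊕ 83) ⊕ 69 = d3 ⊕ 69 = ba
byte 5: (66 ⊕ 6f) ⊕ 6e = 09 ⊕ 6e = 67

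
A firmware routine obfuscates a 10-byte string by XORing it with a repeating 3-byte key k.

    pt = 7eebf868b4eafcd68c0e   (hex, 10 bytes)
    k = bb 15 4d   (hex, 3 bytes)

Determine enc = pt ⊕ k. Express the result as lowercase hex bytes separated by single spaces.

The 3-byte key repeats, so the effective keystream is bb 15 4d bb 15 4d bb 15 4d bb.
byte 0: 01111110 XOR 10111011 = 11000101
byte 1: 11101011 XOR 00010101 = 11111110
byte 2: 11111000 XOR 01001101 = 10110101
byte 3: 01101000 XOR 10111011 = 11010011
byte 4: 10110100 XOR 00010101 = 10100001
byte 5: 11101010 XOR 01001101 = 10100111
byte 6: 11111100 XOR 10111011 = 01000111
byte 7: 11010110 XOR 00010101 = 11000011
byte 8: 10001100 XOR 01001101 = 11000001
byte 9: 00001110 XOR 10111011 = 10110101

c5 fe b5 d3 a1 a7 47 c3 c1 b5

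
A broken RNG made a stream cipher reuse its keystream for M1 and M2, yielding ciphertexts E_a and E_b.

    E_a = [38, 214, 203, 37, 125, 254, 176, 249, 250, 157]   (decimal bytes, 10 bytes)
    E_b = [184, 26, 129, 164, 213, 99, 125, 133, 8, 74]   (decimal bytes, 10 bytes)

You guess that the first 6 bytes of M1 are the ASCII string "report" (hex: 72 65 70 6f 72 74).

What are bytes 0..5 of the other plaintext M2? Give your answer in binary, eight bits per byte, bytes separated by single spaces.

11101100 10101001 00111010 11101110 11011010 11101001

First, E_a ⊕ E_b = (M1 ⊕ K) ⊕ (M2 ⊕ K) = M1 ⊕ M2, so the key drops out. Then M2 = (M1 ⊕ M2) ⊕ M1 over the first 6 bytes.
byte 0: (26 XOR b8) XOR 72 = 9e XOR 72 = ec
byte 1: (d6 XOR 1a) XOR 65 = cc XOR 65 = a9
byte 2: (cb XOR 81) XOR 70 = 4a XOR 70 = 3a
byte 3: (25 XOR a4) XOR 6f = 81 XOR 6f = ee
byte 4: (7d XOR d5) XOR 72 = a8 XOR 72 = da
byte 5: (fe XOR 63) XOR 74 = 9d XOR 74 = e9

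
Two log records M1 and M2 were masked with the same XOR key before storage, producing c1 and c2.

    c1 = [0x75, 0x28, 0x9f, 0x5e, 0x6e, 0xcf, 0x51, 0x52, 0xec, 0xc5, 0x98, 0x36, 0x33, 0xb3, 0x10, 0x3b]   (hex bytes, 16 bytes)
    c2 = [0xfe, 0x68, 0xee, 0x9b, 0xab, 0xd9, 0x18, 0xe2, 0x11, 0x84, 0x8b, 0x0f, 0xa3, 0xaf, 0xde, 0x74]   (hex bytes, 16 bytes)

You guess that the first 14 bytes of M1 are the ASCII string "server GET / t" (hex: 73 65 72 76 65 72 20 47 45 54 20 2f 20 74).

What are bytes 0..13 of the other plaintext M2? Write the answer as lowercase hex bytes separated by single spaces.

First, c1 ⊕ c2 = (M1 ⊕ K) ⊕ (M2 ⊕ K) = M1 ⊕ M2, so the key drops out. Then M2 = (M1 ⊕ M2) ⊕ M1 over the first 14 bytes.
byte 0: (75 xor fe) xor 73 = 8b xor 73 = f8
byte 1: (28 xor 68) xor 65 = 40 xor 65 = 25
byte 2: (9f xor ee) xor 72 = 71 xor 72 = 03
byte 3: (5e xor 9b) xor 76 = c5 xor 76 = b3
byte 4: (6e xor ab) xor 65 = c5 xor 65 = a0
byte 5: (cf xor d9) xor 72 = 16 xor 72 = 64
byte 6: (51 xor 18) xor 20 = 49 xor 20 = 69
byte 7: (52 xor e2) xor 47 = b0 xor 47 = f7
byte 8: (ec xor 11) xor 45 = fd xor 45 = b8
byte 9: (c5 xor 84) xor 54 = 41 xor 54 = 15
byte 10: (98 xor 8b) xor 20 = 13 xor 20 = 33
byte 11: (36 xor 0f) xor 2f = 39 xor 2f = 16
byte 12: (33 xor a3) xor 20 = 90 xor 20 = b0
byte 13: (b3 xor af) xor 74 = 1c xor 74 = 68

f8 25 03 b3 a0 64 69 f7 b8 15 33 16 b0 68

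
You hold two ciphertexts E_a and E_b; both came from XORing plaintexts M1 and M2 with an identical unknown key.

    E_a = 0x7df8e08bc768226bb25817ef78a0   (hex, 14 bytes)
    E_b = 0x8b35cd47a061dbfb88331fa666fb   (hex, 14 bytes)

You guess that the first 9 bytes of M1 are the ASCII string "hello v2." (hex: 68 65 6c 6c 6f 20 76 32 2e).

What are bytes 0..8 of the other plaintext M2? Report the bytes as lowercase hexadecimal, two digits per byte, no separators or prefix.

First, E_a ⊕ E_b = (M1 ⊕ K) ⊕ (M2 ⊕ K) = M1 ⊕ M2, so the key drops out. Then M2 = (M1 ⊕ M2) ⊕ M1 over the first 9 bytes.
byte 0: (7d ⊕ 8b) ⊕ 68 = f6 ⊕ 68 = 9e
byte 1: (f8 ⊕ 35) ⊕ 65 = cd ⊕ 65 = a8
byte 2: (e0 ⊕ cd) ⊕ 6c = 2d ⊕ 6c = 41
byte 3: (8b ⊕ 47) ⊕ 6c = cc ⊕ 6c = a0
byte 4: (c7 ⊕ a0) ⊕ 6f = 67 ⊕ 6f = 08
byte 5: (68 ⊕ 61) ⊕ 20 = 09 ⊕ 20 = 29
byte 6: (22 ⊕ db) ⊕ 76 = f9 ⊕ 76 = 8f
byte 7: (6b ⊕ fb) ⊕ 32 = 90 ⊕ 32 = a2
byte 8: (b2 ⊕ 88) ⊕ 2e = 3a ⊕ 2e = 14

9ea841a008298fa214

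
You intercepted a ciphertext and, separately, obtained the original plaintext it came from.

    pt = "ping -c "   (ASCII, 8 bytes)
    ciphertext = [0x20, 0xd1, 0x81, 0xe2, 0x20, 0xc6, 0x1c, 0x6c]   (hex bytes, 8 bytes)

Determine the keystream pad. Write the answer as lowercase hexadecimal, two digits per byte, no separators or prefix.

Since ciphertext = pt ⊕ pad, XORing both sides with pt gives pad = pt ⊕ ciphertext.
byte 0: 70 ⊕ 20 = 50
byte 1: 69 ⊕ d1 = b8
byte 2: 6e ⊕ 81 = ef
byte 3: 67 ⊕ e2 = 85
byte 4: 20 ⊕ 20 = 00
byte 5: 2d ⊕ c6 = eb
byte 6: 63 ⊕ 1c = 7f
byte 7: 20 ⊕ 6c = 4c

50b8ef8500eb7f4c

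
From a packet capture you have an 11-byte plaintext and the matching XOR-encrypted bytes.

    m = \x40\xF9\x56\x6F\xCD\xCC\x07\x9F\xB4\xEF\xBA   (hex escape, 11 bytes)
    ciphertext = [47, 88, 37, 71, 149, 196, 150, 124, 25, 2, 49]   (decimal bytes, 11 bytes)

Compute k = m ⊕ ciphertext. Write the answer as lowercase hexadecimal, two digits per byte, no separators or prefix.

Since ciphertext = m ⊕ k, XORing both sides with m gives k = m ⊕ ciphertext.
40 xor 2f = 6f
f9 xor 58 = a1
56 xor 25 = 73
6f xor 47 = 28
cd xor 95 = 58
cc xor c4 = 08
07 xor 96 = 91
9f xor 7c = e3
b4 xor 19 = ad
ef xor 02 = ed
ba xor 31 = 8b

6fa17328580891e3aded8b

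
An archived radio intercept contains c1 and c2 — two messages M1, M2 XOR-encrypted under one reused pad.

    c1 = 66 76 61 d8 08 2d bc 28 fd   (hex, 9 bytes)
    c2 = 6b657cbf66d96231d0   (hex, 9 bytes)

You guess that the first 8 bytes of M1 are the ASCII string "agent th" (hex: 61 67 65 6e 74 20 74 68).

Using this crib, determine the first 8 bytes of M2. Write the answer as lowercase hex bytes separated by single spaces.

First, c1 ⊕ c2 = (M1 ⊕ K) ⊕ (M2 ⊕ K) = M1 ⊕ M2, so the key drops out. Then M2 = (M1 ⊕ M2) ⊕ M1 over the first 8 bytes.
byte 0: (66 ⊕ 6b) ⊕ 61 = 0d ⊕ 61 = 6c
byte 1: (76 ⊕ 65) ⊕ 67 = 13 ⊕ 67 = 74
byte 2: (61 ⊕ 7c) ⊕ 65 = 1d ⊕ 65 = 78
byte 3: (d8 ⊕ bf) ⊕ 6e = 67 ⊕ 6e = 09
byte 4: (08 ⊕ 66) ⊕ 74 = 6e ⊕ 74 = 1a
byte 5: (2d ⊕ d9) ⊕ 20 = f4 ⊕ 20 = d4
byte 6: (bc ⊕ 62) ⊕ 74 = de ⊕ 74 = aa
byte 7: (28 ⊕ 31) ⊕ 68 = 19 ⊕ 68 = 71

6c 74 78 09 1a d4 aa 71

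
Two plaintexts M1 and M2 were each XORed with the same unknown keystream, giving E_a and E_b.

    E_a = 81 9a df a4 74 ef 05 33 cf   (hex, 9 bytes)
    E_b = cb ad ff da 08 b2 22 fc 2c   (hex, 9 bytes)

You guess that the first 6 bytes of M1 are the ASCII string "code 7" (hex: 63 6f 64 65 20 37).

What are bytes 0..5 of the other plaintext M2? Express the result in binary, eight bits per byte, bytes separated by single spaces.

First, E_a ⊕ E_b = (M1 ⊕ K) ⊕ (M2 ⊕ K) = M1 ⊕ M2, so the key drops out. Then M2 = (M1 ⊕ M2) ⊕ M1 over the first 6 bytes.
byte 0: (81 xor cb) xor 63 = 4a xor 63 = 29
byte 1: (9a xor ad) xor 6f = 37 xor 6f = 58
byte 2: (df xor ff) xor 64 = 20 xor 64 = 44
byte 3: (a4 xor da) xor 65 = 7e xor 65 = 1b
byte 4: (74 xor 08) xor 20 = 7c xor 20 = 5c
byte 5: (ef xor b2) xor 37 = 5d xor 37 = 6a

00101001 01011000 01000100 00011011 01011100 01101010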